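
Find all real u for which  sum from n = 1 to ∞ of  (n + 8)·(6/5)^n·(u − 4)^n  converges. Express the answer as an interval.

Ratio test: |a_{n+1}/a_n| = [((n+1) + 8)/(n + 8)] · 6/5 → 6/5 as n → ∞.
Thus R = 1/(6/5) = 5/6.
When u = 29/6, the n-th term does not approach 0; divergence by the term test.
Endpoint u = 19/6: the terms have absolute value of order n, which does not tend to 0, so the series diverges by the divergence test.

(19/6, 29/6)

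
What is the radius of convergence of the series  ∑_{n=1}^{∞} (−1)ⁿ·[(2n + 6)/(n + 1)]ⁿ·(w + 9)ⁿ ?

R = 1/2

Applying the root test, |a_n|^(1/n) = (2n + 6)/(n + 1) → 2.
Convergence for |w + 9| · 2 < 1, i.e. |w + 9| < 1/2. So R = 1/2.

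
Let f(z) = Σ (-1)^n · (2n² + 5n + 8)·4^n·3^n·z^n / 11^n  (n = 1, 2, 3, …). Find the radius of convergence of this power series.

R = 11/12

By the ratio test, |a_{n+1}/a_n| = [(2(n+1)² + 5(n+1) + 8)/(2n² + 5n + 8)] · 4·3/11 → 12/11.
Convergence for |z| · 12/11 < 1, i.e. |z| < 11/12. So R = 11/12.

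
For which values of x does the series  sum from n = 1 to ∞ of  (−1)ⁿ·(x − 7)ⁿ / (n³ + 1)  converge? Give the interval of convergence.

By the ratio test, |a_{n+1}/a_n| = (n³ + 1)/((n+1)³ + 1) → 1.
Hence R = 1.
Endpoint x = 8: absolute convergence follows by limit comparison with Σ 1/n³.
At x = 6: the series is dominated by a constant times Σ 1/n³, which converges (p = 3 > 1).

[6, 8]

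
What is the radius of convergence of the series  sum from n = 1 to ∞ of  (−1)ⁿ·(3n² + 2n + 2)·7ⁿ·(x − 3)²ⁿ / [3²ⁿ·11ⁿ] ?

Apply the ratio test: |a_{n+1}| / |a_n| = [(3(n+1)² + 2(n+1) + 2)/(3n² + 2n + 2)] · 7/(9·11), which tends to 7/99 as n → ∞.
Since the exponent of (x − 3) increases by 2 each term, convergence requires |x − 3|² < 99/7, hence R = 3√77/7.

R = 3√77/7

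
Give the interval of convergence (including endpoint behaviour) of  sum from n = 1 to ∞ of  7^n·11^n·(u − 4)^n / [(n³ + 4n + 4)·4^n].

The ratio of consecutive coefficients is [(n³ + 4n + 4)/((n+1)³ + 4(n+1) + 4)] · 7·11/4 → 77/4.
Convergence for |u − 4| · 77/4 < 1, i.e. |u − 4| < 4/77. So R = 4/77.
Check u = 312/77: the terms are on the order of 1/n³, so the series converges absolutely by comparison with the p-series (p = 3 > 1).
When u = 304/77, absolute convergence follows by limit comparison with Σ 1/n³.

[304/77, 312/77]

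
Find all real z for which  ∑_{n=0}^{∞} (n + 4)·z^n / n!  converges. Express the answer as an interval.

The ratio of consecutive coefficients is ((n+1) + 4)/(n + 4) · 1/(n+1) → 0.
The ratio tends to 0 regardless of z, hence R = ∞.

(−∞, ∞)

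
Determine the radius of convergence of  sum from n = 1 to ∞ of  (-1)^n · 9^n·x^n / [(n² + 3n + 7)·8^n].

R = 8/9

The ratio of consecutive coefficients is [(n² + 3n + 7)/((n+1)² + 3(n+1) + 7)] · 9/8 → 9/8.
Hence the series converges for |x| < 1/(9/8) = 8/9, so the radius of convergence is 8/9.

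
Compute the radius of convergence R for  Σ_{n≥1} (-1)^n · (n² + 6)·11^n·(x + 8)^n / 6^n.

Ratio test: |a_{n+1}/a_n| = [((n+1)² + 6)/(n² + 6)] · 11/6 → 11/6 as n → ∞.
The series converges when 11/6 · |x + 8| < 1, giving R = 6/11.

R = 6/11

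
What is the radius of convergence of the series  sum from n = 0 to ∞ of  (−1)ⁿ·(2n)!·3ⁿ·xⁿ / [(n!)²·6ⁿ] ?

R = 1/2

Ratio test: |a_{n+1}/a_n| = (2n+1)·(2n+2)/(n+1)² · 3/6 → 2 as n → ∞.
Convergence for |x| · 2 < 1, i.e. |x| < 1/2. So R = 1/2.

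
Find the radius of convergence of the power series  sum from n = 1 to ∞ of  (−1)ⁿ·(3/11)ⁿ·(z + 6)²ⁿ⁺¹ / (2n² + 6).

Ratio test: |a_{n+1}/a_n| = [(2n² + 6)/(2(n+1)² + 6)] · 3/11 → 3/11 as n → ∞.
Writing y = (z + 6)², the series in y has radius 11/3, so |z + 6| < √(11/3) and R = √33/3.

R = √33/3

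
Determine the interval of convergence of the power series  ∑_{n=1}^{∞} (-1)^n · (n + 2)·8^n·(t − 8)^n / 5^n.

Ratio test: |a_{n+1}/a_n| = [((n+1) + 2)/(n + 2)] · 8/5 → 8/5 as n → ∞.
Convergence for |t − 8| · 8/5 < 1, i.e. |t − 8| < 5/8. So R = 5/8.
When t = 69/8, the terms have absolute value of order n, which does not tend to 0, so the series diverges by the divergence test.
Endpoint t = 59/8: the n-th term does not approach 0; divergence by the term test.

(59/8, 69/8)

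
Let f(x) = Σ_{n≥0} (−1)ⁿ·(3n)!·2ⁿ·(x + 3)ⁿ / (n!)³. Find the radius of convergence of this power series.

R = 1/54

Apply the ratio test: |a_{n+1}| / |a_n| = (3n+1)·(3n+2)·(3n+3)/(n+1)³ · 2, which tends to 54 as n → ∞.
Hence the series converges for |x + 3| < 1/(54) = 1/54, so the radius of convergence is 1/54.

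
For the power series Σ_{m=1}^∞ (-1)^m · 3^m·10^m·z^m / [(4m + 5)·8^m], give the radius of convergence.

R = 4/15

By the ratio test, |a_{m+1}/a_m| = [(4m + 5)/(4(m+1) + 5)] · 3·10/8 → 15/4.
Thus R = 1/(15/4) = 4/15.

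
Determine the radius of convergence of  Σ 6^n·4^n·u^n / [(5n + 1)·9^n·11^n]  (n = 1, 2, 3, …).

Ratio test: |a_{n+1}/a_n| = [(5n + 1)/(5(n+1) + 1)] · 6·4/(9·11) → 8/33 as n → ∞.
Thus R = 1/(8/33) = 33/8.

R = 33/8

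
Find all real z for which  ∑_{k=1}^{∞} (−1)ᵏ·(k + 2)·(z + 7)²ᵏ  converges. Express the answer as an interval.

(-8, -6)

By the ratio test, |a_{k+1}/a_k| = ((k+1) + 2)/(k + 2) → 1.
Since the exponent of (z + 7) increases by 2 each term, convergence requires |z + 7|² < 1, hence R = 1.
Check z = -6: the k-th term does not approach 0; divergence by the term test.
At z = -8: the terms have absolute value of order k, which does not tend to 0, so the series diverges by the divergence test.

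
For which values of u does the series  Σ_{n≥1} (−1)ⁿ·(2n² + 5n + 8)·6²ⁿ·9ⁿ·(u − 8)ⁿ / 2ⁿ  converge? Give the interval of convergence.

(1295/162, 1297/162)

By the ratio test, |a_{n+1}/a_n| = [(2(n+1)² + 5(n+1) + 8)/(2n² + 5n + 8)] · 36·9/2 → 162.
Convergence for |u − 8| · 162 < 1, i.e. |u − 8| < 1/162. So R = 1/162.
Endpoint u = 1297/162: the terms have absolute value of order n², which does not tend to 0, so the series diverges by the divergence test.
Check u = 1295/162: the terms do not tend to 0, so the series diverges.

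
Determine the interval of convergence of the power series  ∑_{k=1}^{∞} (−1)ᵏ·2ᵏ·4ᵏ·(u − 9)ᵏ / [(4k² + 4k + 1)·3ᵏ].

[69/8, 75/8]

The ratio of consecutive coefficients is [(4k² + 4k + 1)/(4(k+1)² + 4(k+1) + 1)] · 2·4/3 → 8/3.
The series converges when 8/3 · |u − 9| < 1, giving R = 3/8.
Check u = 75/8: the series is dominated by a constant times Σ 1/k², which converges (p = 2 > 1).
Check u = 69/8: absolute convergence follows by limit comparison with Σ 1/k².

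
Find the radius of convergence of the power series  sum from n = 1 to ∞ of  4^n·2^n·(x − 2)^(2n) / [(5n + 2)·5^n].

Ratio test: |a_{n+1}/a_n| = [(5n + 2)/(5(n+1) + 2)] · 4·2/5 → 8/5 as n → ∞.
Successive powers of (x − 2) differ by 2, so the series converges when |x − 2|² · 8/5 < 1, i.e. |x − 2| < √(5/8). So R = √10/4.

R = √10/4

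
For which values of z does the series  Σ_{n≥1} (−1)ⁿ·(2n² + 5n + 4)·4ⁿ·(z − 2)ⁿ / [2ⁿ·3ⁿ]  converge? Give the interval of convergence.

By the ratio test, |a_{n+1}/a_n| = [(2(n+1)² + 5(n+1) + 4)/(2n² + 5n + 4)] · 4/(2·3) → 2/3.
The series converges when 2/3 · |z − 2| < 1, giving R = 3/2.
At z = 7/2: the terms have absolute value of order n², which does not tend to 0, so the series diverges by the divergence test.
When z = 1/2, the terms do not tend to 0, so the series diverges.

(1/2, 7/2)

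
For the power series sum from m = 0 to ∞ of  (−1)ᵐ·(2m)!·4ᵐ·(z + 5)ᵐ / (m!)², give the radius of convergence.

By the ratio test, |a_{m+1}/a_m| = (2m+1)·(2m+2)/(m+1)² · 4 → 16.
Thus R = 1/(16) = 1/16.

R = 1/16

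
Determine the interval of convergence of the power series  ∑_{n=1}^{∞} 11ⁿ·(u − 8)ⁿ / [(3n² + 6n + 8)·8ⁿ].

[80/11, 96/11]

The ratio of consecutive coefficients is [(3n² + 6n + 8)/(3(n+1)² + 6(n+1) + 8)] · 11/8 → 11/8.
Convergence for |u − 8| · 11/8 < 1, i.e. |u − 8| < 8/11. So R = 8/11.
Check u = 96/11: the terms are on the order of 1/n², so the series converges absolutely by comparison with the p-series (p = 2 > 1).
Check u = 80/11: the terms are on the order of 1/n², so the series converges absolutely by comparison with the p-series (p = 2 > 1).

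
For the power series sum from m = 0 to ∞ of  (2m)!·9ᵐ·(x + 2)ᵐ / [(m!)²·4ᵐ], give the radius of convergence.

By the ratio test, |a_{m+1}/a_m| = (2m+1)·(2m+2)/(m+1)² · 9/4 → 9.
Hence the series converges for |x + 2| < 1/(9) = 1/9, so the radius of convergence is 1/9.

R = 1/9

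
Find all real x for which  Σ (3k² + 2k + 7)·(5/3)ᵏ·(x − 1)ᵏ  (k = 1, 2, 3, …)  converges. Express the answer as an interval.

(2/5, 8/5)

Ratio test: |a_{k+1}/a_k| = [(3(k+1)² + 2(k+1) + 7)/(3k² + 2k + 7)] · 5/3 → 5/3 as k → ∞.
Convergence for |x − 1| · 5/3 < 1, i.e. |x − 1| < 3/5. So R = 3/5.
Endpoint x = 8/5: the k-th term does not approach 0; divergence by the term test.
Endpoint x = 2/5: the terms have absolute value of order k², which does not tend to 0, so the series diverges by the divergence test.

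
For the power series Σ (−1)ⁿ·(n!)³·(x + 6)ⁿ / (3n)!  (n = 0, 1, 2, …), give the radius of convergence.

The ratio of consecutive coefficients is (n+1)³/[(3n+1)·(3n+2)·(3n+3)] → 1/27.
Hence the series converges for |x + 6| < 1/(1/27) = 27, so the radius of convergence is 27.

R = 27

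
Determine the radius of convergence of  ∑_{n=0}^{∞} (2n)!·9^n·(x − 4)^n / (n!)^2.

By the ratio test, |a_{n+1}/a_n| = (2n+1)·(2n+2)/(n+1)² · 9 → 36.
Thus R = 1/(36) = 1/36.

R = 1/36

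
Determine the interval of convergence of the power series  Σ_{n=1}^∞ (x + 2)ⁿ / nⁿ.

By the Cauchy root test, |a_n|^(1/n) = 1/n → 0.
The limit is 0 for every x, so R = ∞.

(−∞, ∞)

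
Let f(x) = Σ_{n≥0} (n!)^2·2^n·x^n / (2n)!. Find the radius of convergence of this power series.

Apply the ratio test: |a_{n+1}| / |a_n| = (n+1)²/[(2n+1)·(2n+2)] · 2, which tends to 1/2 as n → ∞.
Hence the series converges for |x| < 1/(1/2) = 2, so the radius of convergence is 2.

R = 2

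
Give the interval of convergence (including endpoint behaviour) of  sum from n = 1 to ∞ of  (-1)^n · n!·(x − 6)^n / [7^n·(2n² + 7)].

{6}

By the ratio test, |a_{n+1}/a_n| = (n+1) · 1/7 · (2n² + 7)/(2(n+1)² + 7) → ∞.
The terms grow without bound for any (x − 6) ≠ 0, so R = 0 (convergence only at x = 6).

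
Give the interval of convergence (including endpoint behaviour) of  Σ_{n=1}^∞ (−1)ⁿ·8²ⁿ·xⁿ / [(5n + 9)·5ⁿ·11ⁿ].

(-55/64, 55/64]

Apply the ratio test: |a_{n+1}| / |a_n| = [(5n + 9)/(5(n+1) + 9)] · 64/(5·11), which tends to 64/55 as n → ∞.
Convergence for |x| · 64/55 < 1, i.e. |x| < 55/64. So R = 55/64.
When x = 55/64, convergence follows from the alternating series test (terms decrease monotonically to 0).
When x = -55/64, the terms behave like c/n; limit comparison with the harmonic series gives divergence.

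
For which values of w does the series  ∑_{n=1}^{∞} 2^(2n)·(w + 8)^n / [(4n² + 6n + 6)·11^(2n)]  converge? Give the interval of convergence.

[-153/4, 89/4]

The ratio of consecutive coefficients is [(4n² + 6n + 6)/(4(n+1)² + 6(n+1) + 6)] · 4/121 → 4/121.
Thus R = 1/(4/121) = 121/4.
Endpoint w = 89/4: the series is dominated by a constant times Σ 1/n², which converges (p = 2 > 1).
At w = -153/4: the series is dominated by a constant times Σ 1/n², which converges (p = 2 > 1).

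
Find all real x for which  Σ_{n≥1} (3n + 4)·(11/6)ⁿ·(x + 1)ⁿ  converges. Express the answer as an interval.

(-17/11, -5/11)

By the ratio test, |a_{n+1}/a_n| = [(3(n+1) + 4)/(3n + 4)] · 11/6 → 11/6.
Thus R = 1/(11/6) = 6/11.
Check x = -5/11: the terms have absolute value of order n, which does not tend to 0, so the series diverges by the divergence test.
At x = -17/11: the terms have absolute value of order n, which does not tend to 0, so the series diverges by the divergence test.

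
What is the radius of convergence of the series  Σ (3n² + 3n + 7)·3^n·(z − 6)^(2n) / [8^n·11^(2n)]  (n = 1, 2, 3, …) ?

Apply the ratio test: |a_{n+1}| / |a_n| = [(3(n+1)² + 3(n+1) + 7)/(3n² + 3n + 7)] · 3/(8·121), which tends to 3/968 as n → ∞.
Since the exponent of (z − 6) increases by 2 each term, convergence requires |z − 6|² < 968/3, hence R = 22√6/3.

R = 22√6/3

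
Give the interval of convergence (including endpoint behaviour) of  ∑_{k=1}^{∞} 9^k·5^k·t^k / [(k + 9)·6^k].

[-2/15, 2/15)

Ratio test: |a_{k+1}/a_k| = [(k + 9)/((k+1) + 9)] · 9·5/6 → 15/2 as k → ∞.
Thus R = 1/(15/2) = 2/15.
Check t = 2/15: the terms are asymptotic to a nonzero constant times 1/k, so the series diverges by limit comparison with Σ 1/k.
Endpoint t = -2/15: the terms alternate in sign and decrease monotonically to 0 in absolute value (size ~ c/k), so the alternating series test gives convergence.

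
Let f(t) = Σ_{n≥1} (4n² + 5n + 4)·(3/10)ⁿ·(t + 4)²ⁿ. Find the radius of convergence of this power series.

R = √30/3

By the ratio test, |a_{n+1}/a_n| = [(4(n+1)² + 5(n+1) + 4)/(4n² + 5n + 4)] · 3/10 → 3/10.
Successive powers of (t + 4) differ by 2, so the series converges when |t + 4|² · 3/10 < 1, i.e. |t + 4| < √(10/3). So R = √30/3.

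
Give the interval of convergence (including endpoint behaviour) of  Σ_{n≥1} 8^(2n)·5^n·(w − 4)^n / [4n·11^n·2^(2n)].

[309/80, 331/80)

The ratio of consecutive coefficients is [4n/4(n+1)] · 64·5/(11·4) → 80/11.
Hence the series converges for |w − 4| < 1/(80/11) = 11/80, so the radius of convergence is 11/80.
Check w = 331/80: the terms behave like c/n; limit comparison with the harmonic series gives divergence.
Check w = 309/80: the terms alternate in sign and decrease monotonically to 0 in absolute value (size ~ c/n), so the alternating series test gives convergence.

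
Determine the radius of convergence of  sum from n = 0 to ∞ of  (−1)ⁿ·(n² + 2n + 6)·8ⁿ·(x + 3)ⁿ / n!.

The ratio of consecutive coefficients is ((n+1)² + 2(n+1) + 6)/(n² + 2n + 6) · 8 · 1/(n+1) → 0.
The ratio tends to 0 regardless of x, hence R = ∞.

R = ∞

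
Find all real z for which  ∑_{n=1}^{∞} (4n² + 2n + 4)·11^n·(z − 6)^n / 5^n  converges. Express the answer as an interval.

By the ratio test, |a_{n+1}/a_n| = [(4(n+1)² + 2(n+1) + 4)/(4n² + 2n + 4)] · 11/5 → 11/5.
Thus R = 1/(11/5) = 5/11.
When z = 71/11, the terms do not tend to 0, so the series diverges.
Endpoint z = 61/11: the terms do not tend to 0, so the series diverges.

(61/11, 71/11)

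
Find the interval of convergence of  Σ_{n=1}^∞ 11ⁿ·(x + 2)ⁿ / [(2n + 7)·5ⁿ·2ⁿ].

[-32/11, -12/11)

The ratio of consecutive coefficients is [(2n + 7)/(2(n+1) + 7)] · 11/(5·2) → 11/10.
The series converges when 11/10 · |x + 2| < 1, giving R = 10/11.
When x = -12/11, the terms are asymptotic to a nonzero constant times 1/n, so the series diverges by limit comparison with Σ 1/n.
When x = -32/11, convergence follows from the alternating series test (terms decrease monotonically to 0).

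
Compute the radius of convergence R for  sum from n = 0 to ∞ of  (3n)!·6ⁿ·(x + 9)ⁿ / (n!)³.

Ratio test: |a_{n+1}/a_n| = (3n+1)·(3n+2)·(3n+3)/(n+1)³ · 6 → 162 as n → ∞.
Thus R = 1/(162) = 1/162.

R = 1/162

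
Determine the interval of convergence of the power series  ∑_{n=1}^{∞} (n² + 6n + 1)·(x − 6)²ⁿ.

By the ratio test, |a_{n+1}/a_n| = ((n+1)² + 6(n+1) + 1)/(n² + 6n + 1) → 1.
Since the exponent of (x − 6) increases by 2 each term, convergence requires |x − 6|² < 1, hence R = 1.
Endpoint x = 7: the n-th term does not approach 0; divergence by the term test.
Check x = 5: the terms have absolute value of order n², which does not tend to 0, so the series diverges by the divergence test.

(5, 7)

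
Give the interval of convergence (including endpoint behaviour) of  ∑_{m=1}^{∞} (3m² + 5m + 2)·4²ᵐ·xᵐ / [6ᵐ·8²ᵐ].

(-24, 24)

Apply the ratio test: |a_{m+1}| / |a_m| = [(3(m+1)² + 5(m+1) + 2)/(3m² + 5m + 2)] · 16/(6·64), which tends to 1/24 as m → ∞.
Convergence for |x| · 1/24 < 1, i.e. |x| < 24. So R = 24.
Check x = 24: the m-th term does not approach 0; divergence by the term test.
Check x = -24: the terms do not tend to 0, so the series diverges.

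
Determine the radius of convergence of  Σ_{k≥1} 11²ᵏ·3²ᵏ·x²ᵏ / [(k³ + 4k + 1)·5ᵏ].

The ratio of consecutive coefficients is [(k³ + 4k + 1)/((k+1)³ + 4(k+1) + 1)] · 121·9/5 → 1089/5.
Successive powers of x differ by 2, so the series converges when |x|² · 1089/5 < 1, i.e. |x| < √(5/1089). So R = √5/33.

R = √5/33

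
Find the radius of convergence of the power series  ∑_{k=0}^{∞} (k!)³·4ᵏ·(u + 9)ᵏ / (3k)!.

Apply the ratio test: |a_{k+1}| / |a_k| = (k+1)³/[(3k+1)·(3k+2)·(3k+3)] · 4, which tends to 4/27 as k → ∞.
The series converges when 4/27 · |u + 9| < 1, giving R = 27/4.

R = 27/4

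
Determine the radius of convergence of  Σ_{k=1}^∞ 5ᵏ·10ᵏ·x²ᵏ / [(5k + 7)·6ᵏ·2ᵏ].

R = √6/5

Ratio test: |a_{k+1}/a_k| = [(5k + 7)/(5(k+1) + 7)] · 5·10/(6·2) → 25/6 as k → ∞.
Successive powers of x differ by 2, so the series converges when |x|² · 25/6 < 1, i.e. |x| < √(6/25). So R = √6/5.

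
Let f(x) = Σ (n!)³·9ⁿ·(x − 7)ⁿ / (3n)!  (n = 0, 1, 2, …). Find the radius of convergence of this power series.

R = 3

The ratio of consecutive coefficients is (n+1)³/[(3n+1)·(3n+2)·(3n+3)] · 9 → 1/3.
Thus R = 1/(1/3) = 3.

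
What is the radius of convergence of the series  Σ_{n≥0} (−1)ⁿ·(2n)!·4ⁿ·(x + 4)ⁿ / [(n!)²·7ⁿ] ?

The ratio of consecutive coefficients is (2n+1)·(2n+2)/(n+1)² · 4/7 → 16/7.
Hence the series converges for |x + 4| < 1/(16/7) = 7/16, so the radius of convergence is 7/16.

R = 7/16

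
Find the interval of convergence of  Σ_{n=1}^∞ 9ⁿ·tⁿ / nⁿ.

By the Cauchy root test, |a_n|^(1/n) = 9/n → 0.
Since the n-th root of |a_n| tends to 0, the series converges for all real t; R = ∞.

(−∞, ∞)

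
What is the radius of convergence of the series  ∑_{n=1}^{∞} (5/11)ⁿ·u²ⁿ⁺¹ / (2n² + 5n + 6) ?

R = √55/5

The ratio of consecutive coefficients is [(2n² + 5n + 6)/(2(n+1)² + 5(n+1) + 6)] · 5/11 → 5/11.
Successive powers of u differ by 2, so the series converges when |u|² · 5/11 < 1, i.e. |u| < √(11/5). So R = √55/5.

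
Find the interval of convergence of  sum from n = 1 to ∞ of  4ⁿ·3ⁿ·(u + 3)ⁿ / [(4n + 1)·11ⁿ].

[-47/12, -25/12)

By the ratio test, |a_{n+1}/a_n| = [(4n + 1)/(4(n+1) + 1)] · 4·3/11 → 12/11.
Hence the series converges for |u + 3| < 1/(12/11) = 11/12, so the radius of convergence is 11/12.
At u = -25/12: the terms behave like c/n; limit comparison with the harmonic series gives divergence.
Endpoint u = -47/12: an alternating series whose terms decrease to 0 in absolute value, so it converges by the Leibniz criterion.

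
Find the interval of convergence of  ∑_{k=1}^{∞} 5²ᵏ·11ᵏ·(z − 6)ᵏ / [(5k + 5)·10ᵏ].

By the ratio test, |a_{k+1}/a_k| = [(5k + 5)/(5(k+1) + 5)] · 25·11/10 → 55/2.
Thus R = 1/(55/2) = 2/55.
When z = 332/55, comparison with the harmonic series Σ 1/k shows the series diverges.
Check z = 328/55: the terms alternate in sign and decrease monotonically to 0 in absolute value (size ~ c/k), so the alternating series test gives convergence.

[328/55, 332/55)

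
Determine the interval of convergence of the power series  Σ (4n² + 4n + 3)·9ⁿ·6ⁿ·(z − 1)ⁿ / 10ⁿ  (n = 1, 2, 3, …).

By the ratio test, |a_{n+1}/a_n| = [(4(n+1)² + 4(n+1) + 3)/(4n² + 4n + 3)] · 9·6/10 → 27/5.
The series converges when 27/5 · |z − 1| < 1, giving R = 5/27.
When z = 32/27, the terms have absolute value of order n², which does not tend to 0, so the series diverges by the divergence test.
At z = 22/27: the terms do not tend to 0, so the series diverges.

(22/27, 32/27)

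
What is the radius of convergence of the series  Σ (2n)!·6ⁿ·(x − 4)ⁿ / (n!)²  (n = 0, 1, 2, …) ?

The ratio of consecutive coefficients is (2n+1)·(2n+2)/(n+1)² · 6 → 24.
Convergence for |x − 4| · 24 < 1, i.e. |x − 4| < 1/24. So R = 1/24.

R = 1/24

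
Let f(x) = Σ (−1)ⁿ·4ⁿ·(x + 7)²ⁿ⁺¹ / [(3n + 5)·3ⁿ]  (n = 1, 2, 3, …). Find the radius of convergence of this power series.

By the ratio test, |a_{n+1}/a_n| = [(3n + 5)/(3(n+1) + 5)] · 4/3 → 4/3.
Writing y = (x + 7)², the series in y has radius 3/4, so |x + 7| < √(3/4) and R = √3/2.

R = √3/2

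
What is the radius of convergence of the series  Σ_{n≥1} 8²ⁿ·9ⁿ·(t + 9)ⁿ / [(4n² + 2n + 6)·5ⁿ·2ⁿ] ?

R = 5/288

Ratio test: |a_{n+1}/a_n| = [(4n² + 2n + 6)/(4(n+1)² + 2(n+1) + 6)] · 64·9/(5·2) → 288/5 as n → ∞.
Hence the series converges for |t + 9| < 1/(288/5) = 5/288, so the radius of convergence is 5/288.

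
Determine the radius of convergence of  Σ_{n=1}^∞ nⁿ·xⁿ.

Root test: |a_n|^(1/n) = n → ∞.
Since the n-th root of |a_n| is unbounded, the series converges only at x = 0; R = 0.

R = 0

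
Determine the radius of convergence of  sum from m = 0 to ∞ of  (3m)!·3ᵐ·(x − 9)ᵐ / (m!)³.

R = 1/81

Apply the ratio test: |a_{m+1}| / |a_m| = (3m+1)·(3m+2)·(3m+3)/(m+1)³ · 3, which tends to 81 as m → ∞.
Convergence for |x − 9| · 81 < 1, i.e. |x − 9| < 1/81. So R = 1/81.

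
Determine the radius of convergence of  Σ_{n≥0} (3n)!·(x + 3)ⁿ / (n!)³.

R = 1/27

Apply the ratio test: |a_{n+1}| / |a_n| = (3n+1)·(3n+2)·(3n+3)/(n+1)³, which tends to 27 as n → ∞.
The series converges when 27 · |x + 3| < 1, giving R = 1/27.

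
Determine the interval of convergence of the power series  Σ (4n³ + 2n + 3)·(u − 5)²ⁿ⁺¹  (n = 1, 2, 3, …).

(4, 6)

Ratio test: |a_{n+1}/a_n| = (4(n+1)³ + 2(n+1) + 3)/(4n³ + 2n + 3) → 1 as n → ∞.
Successive powers of (u − 5) differ by 2, so the series converges when |u − 5|² · 1 < 1, i.e. |u − 5| < √(1) = 1. So R = 1.
Endpoint u = 6: the n-th term does not approach 0; divergence by the term test.
When u = 4, the terms have absolute value of order n³, which does not tend to 0, so the series diverges by the divergence test.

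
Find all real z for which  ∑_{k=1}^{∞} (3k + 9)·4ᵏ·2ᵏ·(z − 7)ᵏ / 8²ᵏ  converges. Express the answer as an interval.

The ratio of consecutive coefficients is [(3(k+1) + 9)/(3k + 9)] · 4·2/64 → 1/8.
Thus R = 1/(1/8) = 8.
Endpoint z = 15: the terms do not tend to 0, so the series diverges.
Check z = -1: the terms have absolute value of order k, which does not tend to 0, so the series diverges by the divergence test.

(-1, 15)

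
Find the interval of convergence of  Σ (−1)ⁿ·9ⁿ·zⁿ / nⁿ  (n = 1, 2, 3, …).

(−∞, ∞)

Applying the root test, |a_n|^(1/n) = 9/n → 0.
The limit is 0 for every z, so R = ∞.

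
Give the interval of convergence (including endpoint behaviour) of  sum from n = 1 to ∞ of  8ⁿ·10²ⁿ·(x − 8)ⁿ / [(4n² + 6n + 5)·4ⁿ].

The ratio of consecutive coefficients is [(4n² + 6n + 5)/(4(n+1)² + 6(n+1) + 5)] · 8·100/4 → 200.
Convergence for |x − 8| · 200 < 1, i.e. |x − 8| < 1/200. So R = 1/200.
Check x = 1601/200: the series is dominated by a constant times Σ 1/n², which converges (p = 2 > 1).
Endpoint x = 1599/200: absolute convergence follows by limit comparison with Σ 1/n².

[1599/200, 1601/200]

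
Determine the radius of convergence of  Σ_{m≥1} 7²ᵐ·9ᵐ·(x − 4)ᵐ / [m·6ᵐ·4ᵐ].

Apply the ratio test: |a_{m+1}| / |a_m| = [m/(m+1)] · 49·9/(6·4), which tends to 147/8 as m → ∞.
Convergence for |x − 4| · 147/8 < 1, i.e. |x − 4| < 8/147. So R = 8/147.

R = 8/147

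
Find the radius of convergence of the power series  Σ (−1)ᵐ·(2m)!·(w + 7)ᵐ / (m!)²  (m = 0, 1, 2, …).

By the ratio test, |a_{m+1}/a_m| = (2m+1)·(2m+2)/(m+1)² → 4.
Convergence for |w + 7| · 4 < 1, i.e. |w + 7| < 1/4. So R = 1/4.

R = 1/4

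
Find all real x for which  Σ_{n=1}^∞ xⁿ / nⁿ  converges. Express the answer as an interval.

Root test: |a_n|^(1/n) = 1/n → 0.
The limit is 0 for every x, so R = ∞.

(−∞, ∞)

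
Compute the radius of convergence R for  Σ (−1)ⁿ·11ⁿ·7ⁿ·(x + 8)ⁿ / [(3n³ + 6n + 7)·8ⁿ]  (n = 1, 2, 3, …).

R = 8/77

By the ratio test, |a_{n+1}/a_n| = [(3n³ + 6n + 7)/(3(n+1)³ + 6(n+1) + 7)] · 11·7/8 → 77/8.
Thus R = 1/(77/8) = 8/77.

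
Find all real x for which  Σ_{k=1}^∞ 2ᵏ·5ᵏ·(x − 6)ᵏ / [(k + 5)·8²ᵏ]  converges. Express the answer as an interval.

[-2/5, 62/5)

By the ratio test, |a_{k+1}/a_k| = [(k + 5)/((k+1) + 5)] · 2·5/64 → 5/32.
Convergence for |x − 6| · 5/32 < 1, i.e. |x − 6| < 32/5. So R = 32/5.
Check x = 62/5: the terms behave like c/k; limit comparison with the harmonic series gives divergence.
At x = -2/5: convergence follows from the alternating series test (terms decrease monotonically to 0).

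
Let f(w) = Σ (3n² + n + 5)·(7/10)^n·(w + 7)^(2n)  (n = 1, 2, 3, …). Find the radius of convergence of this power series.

R = √70/7

Apply the ratio test: |a_{n+1}| / |a_n| = [(3(n+1)² + (n+1) + 5)/(3n² + n + 5)] · 7/10, which tends to 7/10 as n → ∞.
Since the exponent of (w + 7) increases by 2 each term, convergence requires |w + 7|² < 10/7, hence R = √70/7.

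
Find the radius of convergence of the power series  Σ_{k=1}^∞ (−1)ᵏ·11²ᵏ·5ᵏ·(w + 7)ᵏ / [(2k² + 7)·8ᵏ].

R = 8/605

The ratio of consecutive coefficients is [(2k² + 7)/(2(k+1)² + 7)] · 121·5/8 → 605/8.
The series converges when 605/8 · |w + 7| < 1, giving R = 8/605.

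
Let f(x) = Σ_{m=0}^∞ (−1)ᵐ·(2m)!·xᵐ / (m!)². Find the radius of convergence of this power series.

Ratio test: |a_{m+1}/a_m| = (2m+1)·(2m+2)/(m+1)² → 4 as m → ∞.
Thus R = 1/(4) = 1/4.

R = 1/4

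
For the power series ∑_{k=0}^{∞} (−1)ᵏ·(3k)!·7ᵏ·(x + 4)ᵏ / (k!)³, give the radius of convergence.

By the ratio test, |a_{k+1}/a_k| = (3k+1)·(3k+2)·(3k+3)/(k+1)³ · 7 → 189.
The series converges when 189 · |x + 4| < 1, giving R = 1/189.

R = 1/189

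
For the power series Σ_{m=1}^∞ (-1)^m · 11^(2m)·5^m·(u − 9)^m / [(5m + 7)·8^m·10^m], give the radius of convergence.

Apply the ratio test: |a_{m+1}| / |a_m| = [(5m + 7)/(5(m+1) + 7)] · 121·5/(8·10), which tends to 121/16 as m → ∞.
Thus R = 1/(121/16) = 16/121.

R = 16/121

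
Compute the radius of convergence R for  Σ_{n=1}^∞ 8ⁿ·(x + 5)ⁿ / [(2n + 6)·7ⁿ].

Ratio test: |a_{n+1}/a_n| = [(2n + 6)/(2(n+1) + 6)] · 8/7 → 8/7 as n → ∞.
The series converges when 8/7 · |x + 5| < 1, giving R = 7/8.

R = 7/8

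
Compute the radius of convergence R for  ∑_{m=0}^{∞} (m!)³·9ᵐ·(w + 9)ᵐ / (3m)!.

The ratio of consecutive coefficients is (m+1)³/[(3m+1)·(3m+2)·(3m+3)] · 9 → 1/3.
Convergence for |w + 9| · 1/3 < 1, i.e. |w + 9| < 3. So R = 3.

R = 3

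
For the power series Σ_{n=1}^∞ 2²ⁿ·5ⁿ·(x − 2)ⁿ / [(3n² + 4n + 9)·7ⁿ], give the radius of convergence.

R = 7/20

The ratio of consecutive coefficients is [(3n² + 4n + 9)/(3(n+1)² + 4(n+1) + 9)] · 4·5/7 → 20/7.
Convergence for |x − 2| · 20/7 < 1, i.e. |x − 2| < 7/20. So R = 7/20.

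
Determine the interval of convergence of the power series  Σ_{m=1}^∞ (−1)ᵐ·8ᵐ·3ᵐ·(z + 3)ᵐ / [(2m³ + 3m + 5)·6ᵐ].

[-13/4, -11/4]

The ratio of consecutive coefficients is [(2m³ + 3m + 5)/(2(m+1)³ + 3(m+1) + 5)] · 8·3/6 → 4.
Hence the series converges for |z + 3| < 1/(4) = 1/4, so the radius of convergence is 1/4.
When z = -11/4, absolute convergence follows by limit comparison with Σ 1/m³.
Endpoint z = -13/4: the series is dominated by a constant times Σ 1/m³, which converges (p = 3 > 1).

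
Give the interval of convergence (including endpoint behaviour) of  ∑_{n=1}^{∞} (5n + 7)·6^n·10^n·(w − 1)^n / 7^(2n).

(11/60, 109/60)

Apply the ratio test: |a_{n+1}| / |a_n| = [(5(n+1) + 7)/(5n + 7)] · 6·10/49, which tends to 60/49 as n → ∞.
Thus R = 1/(60/49) = 49/60.
Endpoint w = 109/60: the terms have absolute value of order n, which does not tend to 0, so the series diverges by the divergence test.
When w = 11/60, the terms have absolute value of order n, which does not tend to 0, so the series diverges by the divergence test.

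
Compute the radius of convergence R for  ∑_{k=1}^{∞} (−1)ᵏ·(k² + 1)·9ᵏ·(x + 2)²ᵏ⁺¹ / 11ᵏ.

R = √11/3

Apply the ratio test: |a_{k+1}| / |a_k| = [((k+1)² + 1)/(k² + 1)] · 9/11, which tends to 9/11 as k → ∞.
Writing y = (x + 2)², the series in y has radius 11/9, so |x + 2| < √(11/9) and R = √11/3.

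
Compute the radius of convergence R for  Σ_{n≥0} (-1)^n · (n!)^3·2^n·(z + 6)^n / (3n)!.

R = 27/2

Ratio test: |a_{n+1}/a_n| = (n+1)³/[(3n+1)·(3n+2)·(3n+3)] · 2 → 2/27 as n → ∞.
The series converges when 2/27 · |z + 6| < 1, giving R = 27/2.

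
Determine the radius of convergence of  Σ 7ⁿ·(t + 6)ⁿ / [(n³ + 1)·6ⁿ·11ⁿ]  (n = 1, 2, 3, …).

Ratio test: |a_{n+1}/a_n| = [(n³ + 1)/((n+1)³ + 1)] · 7/(6·11) → 7/66 as n → ∞.
Thus R = 1/(7/66) = 66/7.

R = 66/7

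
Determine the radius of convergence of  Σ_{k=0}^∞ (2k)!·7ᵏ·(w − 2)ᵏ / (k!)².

R = 1/28

Apply the ratio test: |a_{k+1}| / |a_k| = (2k+1)·(2k+2)/(k+1)² · 7, which tends to 28 as k → ∞.
Thus R = 1/(28) = 1/28.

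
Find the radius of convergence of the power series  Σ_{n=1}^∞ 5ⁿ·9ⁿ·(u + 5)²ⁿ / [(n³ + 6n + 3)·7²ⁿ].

The ratio of consecutive coefficients is [(n³ + 6n + 3)/((n+1)³ + 6(n+1) + 3)] · 5·9/49 → 45/49.
Writing y = (u + 5)², the series in y has radius 49/45, so |u + 5| < √(49/45) and R = 7√5/15.

R = 7√5/15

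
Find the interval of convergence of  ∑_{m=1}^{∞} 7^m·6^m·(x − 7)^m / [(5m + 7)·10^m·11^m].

[92/21, 202/21)

Apply the ratio test: |a_{m+1}| / |a_m| = [(5m + 7)/(5(m+1) + 7)] · 7·6/(10·11), which tends to 21/55 as m → ∞.
Hence the series converges for |x − 7| < 1/(21/55) = 55/21, so the radius of convergence is 55/21.
Endpoint x = 202/21: the terms behave like c/m; limit comparison with the harmonic series gives divergence.
When x = 92/21, convergence follows from the alternating series test (terms decrease monotonically to 0).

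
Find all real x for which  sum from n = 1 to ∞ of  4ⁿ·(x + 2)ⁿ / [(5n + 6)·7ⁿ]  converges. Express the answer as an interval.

[-15/4, -1/4)

Apply the ratio test: |a_{n+1}| / |a_n| = [(5n + 6)/(5(n+1) + 6)] · 4/7, which tends to 4/7 as n → ∞.
Thus R = 1/(4/7) = 7/4.
At x = -1/4: the terms behave like c/n; limit comparison with the harmonic series gives divergence.
At x = -15/4: the terms alternate in sign and decrease monotonically to 0 in absolute value (size ~ c/n), so the alternating series test gives convergence.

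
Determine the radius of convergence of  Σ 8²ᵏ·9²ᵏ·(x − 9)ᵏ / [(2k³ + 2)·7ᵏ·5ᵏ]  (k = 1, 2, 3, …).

By the ratio test, |a_{k+1}/a_k| = [(2k³ + 2)/(2(k+1)³ + 2)] · 64·81/(7·5) → 5184/35.
Thus R = 1/(5184/35) = 35/5184.

R = 35/5184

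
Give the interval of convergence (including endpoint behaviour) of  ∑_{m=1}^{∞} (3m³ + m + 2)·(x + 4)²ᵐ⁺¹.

(-5, -3)

Ratio test: |a_{m+1}/a_m| = (3(m+1)³ + (m+1) + 2)/(3m³ + m + 2) → 1 as m → ∞.
Writing y = (x + 4)², the series in y has radius 1, so |x + 4| < √(1) = 1 and R = 1.
Endpoint x = -3: the terms have absolute value of order m³, which does not tend to 0, so the series diverges by the divergence test.
Check x = -5: the terms do not tend to 0, so the series diverges.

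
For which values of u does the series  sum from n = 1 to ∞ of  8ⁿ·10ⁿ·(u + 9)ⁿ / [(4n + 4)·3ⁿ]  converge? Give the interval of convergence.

By the ratio test, |a_{n+1}/a_n| = [(4n + 4)/(4(n+1) + 4)] · 8·10/3 → 80/3.
The series converges when 80/3 · |u + 9| < 1, giving R = 3/80.
Check u = -717/80: comparison with the harmonic series Σ 1/n shows the series diverges.
When u = -723/80, an alternating series whose terms decrease to 0 in absolute value, so it converges by the Leibniz criterion.

[-723/80, -717/80)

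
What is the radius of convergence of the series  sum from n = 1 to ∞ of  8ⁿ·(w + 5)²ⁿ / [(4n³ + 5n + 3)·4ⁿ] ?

R = √2/2

Ratio test: |a_{n+1}/a_n| = [(4n³ + 5n + 3)/(4(n+1)³ + 5(n+1) + 3)] · 8/4 → 2 as n → ∞.
Writing y = (w + 5)², the series in y has radius 1/2, so |w + 5| < √(1/2) and R = √2/2.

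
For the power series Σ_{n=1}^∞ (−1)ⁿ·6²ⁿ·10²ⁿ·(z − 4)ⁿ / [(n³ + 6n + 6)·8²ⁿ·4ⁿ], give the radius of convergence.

Ratio test: |a_{n+1}/a_n| = [(n³ + 6n + 6)/((n+1)³ + 6(n+1) + 6)] · 36·100/(64·4) → 225/16 as n → ∞.
Hence the series converges for |z − 4| < 1/(225/16) = 16/225, so the radius of convergence is 16/225.

R = 16/225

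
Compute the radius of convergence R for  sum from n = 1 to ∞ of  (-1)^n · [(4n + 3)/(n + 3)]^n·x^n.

Applying the root test, |a_n|^(1/n) = (4n + 3)/(n + 3) → 4.
The series converges when 4 · |x| < 1, giving R = 1/4.

R = 1/4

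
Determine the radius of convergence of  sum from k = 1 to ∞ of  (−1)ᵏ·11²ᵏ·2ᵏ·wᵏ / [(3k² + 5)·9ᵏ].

R = 9/242

The ratio of consecutive coefficients is [(3k² + 5)/(3(k+1)² + 5)] · 121·2/9 → 242/9.
Thus R = 1/(242/9) = 9/242.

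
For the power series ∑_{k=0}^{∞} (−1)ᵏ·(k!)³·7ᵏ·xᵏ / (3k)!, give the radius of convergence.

By the ratio test, |a_{k+1}/a_k| = (k+1)³/[(3k+1)·(3k+2)·(3k+3)] · 7 → 7/27.
Thus R = 1/(7/27) = 27/7.

R = 27/7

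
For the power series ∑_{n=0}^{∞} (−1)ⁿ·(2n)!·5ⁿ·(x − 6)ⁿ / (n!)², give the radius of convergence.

The ratio of consecutive coefficients is (2n+1)·(2n+2)/(n+1)² · 5 → 20.
Convergence for |x − 6| · 20 < 1, i.e. |x − 6| < 1/20. So R = 1/20.

R = 1/20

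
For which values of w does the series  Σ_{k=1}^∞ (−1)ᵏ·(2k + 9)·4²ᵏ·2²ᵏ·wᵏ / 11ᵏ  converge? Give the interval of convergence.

(-11/64, 11/64)

Ratio test: |a_{k+1}/a_k| = [(2(k+1) + 9)/(2k + 9)] · 16·4/11 → 64/11 as k → ∞.
Convergence for |w| · 64/11 < 1, i.e. |w| < 11/64. So R = 11/64.
When w = 11/64, the terms do not tend to 0, so the series diverges.
When w = -11/64, the terms do not tend to 0, so the series diverges.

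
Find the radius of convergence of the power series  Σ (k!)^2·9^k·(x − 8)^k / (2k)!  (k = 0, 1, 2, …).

Ratio test: |a_{k+1}/a_k| = (k+1)²/[(2k+1)·(2k+2)] · 9 → 9/4 as k → ∞.
Convergence for |x − 8| · 9/4 < 1, i.e. |x − 8| < 4/9. So R = 4/9.

R = 4/9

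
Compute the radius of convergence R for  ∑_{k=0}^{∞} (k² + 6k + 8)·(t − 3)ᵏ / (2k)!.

R = ∞

Apply the ratio test: |a_{k+1}| / |a_k| = ((k+1)² + 6(k+1) + 8)/(k² + 6k + 8) · 1/[(2k+1)·(2k+2)], which tends to 0 as k → ∞.
Since the limit is 0 < 1 for every t, the series converges on all of ℝ and R = ∞.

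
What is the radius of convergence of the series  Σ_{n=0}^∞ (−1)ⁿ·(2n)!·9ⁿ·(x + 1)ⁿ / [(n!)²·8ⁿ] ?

R = 2/9

Apply the ratio test: |a_{n+1}| / |a_n| = (2n+1)·(2n+2)/(n+1)² · 9/8, which tends to 9/2 as n → ∞.
Thus R = 1/(9/2) = 2/9.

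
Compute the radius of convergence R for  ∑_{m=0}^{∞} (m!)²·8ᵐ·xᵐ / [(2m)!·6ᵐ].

R = 3

The ratio of consecutive coefficients is (m+1)²/[(2m+1)·(2m+2)] · 8/6 → 1/3.
Thus R = 1/(1/3) = 3.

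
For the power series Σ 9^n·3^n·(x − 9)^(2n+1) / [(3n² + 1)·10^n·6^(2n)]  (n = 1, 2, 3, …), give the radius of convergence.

R = 2√30/3

By the ratio test, |a_{n+1}/a_n| = [(3n² + 1)/(3(n+1)² + 1)] · 9·3/(10·36) → 3/40.
Since the exponent of (x − 9) increases by 2 each term, convergence requires |x − 9|² < 40/3, hence R = 2√30/3.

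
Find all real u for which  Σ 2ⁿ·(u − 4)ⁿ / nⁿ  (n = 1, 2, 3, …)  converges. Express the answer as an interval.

(−∞, ∞)

By the Cauchy root test, |a_n|^(1/n) = 2/n → 0.
Since the n-th root of |a_n| tends to 0, the series converges for all real u; R = ∞.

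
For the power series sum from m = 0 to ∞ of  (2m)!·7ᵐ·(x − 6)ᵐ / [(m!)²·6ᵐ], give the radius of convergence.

By the ratio test, |a_{m+1}/a_m| = (2m+1)·(2m+2)/(m+1)² · 7/6 → 14/3.
Hence the series converges for |x − 6| < 1/(14/3) = 3/14, so the radius of convergence is 3/14.

R = 3/14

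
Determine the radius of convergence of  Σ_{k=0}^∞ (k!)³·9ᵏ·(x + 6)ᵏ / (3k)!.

R = 3

Ratio test: |a_{k+1}/a_k| = (k+1)³/[(3k+1)·(3k+2)·(3k+3)] · 9 → 1/3 as k → ∞.
Convergence for |x + 6| · 1/3 < 1, i.e. |x + 6| < 3. So R = 3.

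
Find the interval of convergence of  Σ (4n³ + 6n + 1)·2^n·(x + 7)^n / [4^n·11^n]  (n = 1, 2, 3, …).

(-29, 15)

Ratio test: |a_{n+1}/a_n| = [(4(n+1)³ + 6(n+1) + 1)/(4n³ + 6n + 1)] · 2/(4·11) → 1/22 as n → ∞.
Hence the series converges for |x + 7| < 1/(1/22) = 22, so the radius of convergence is 22.
Check x = 15: the n-th term does not approach 0; divergence by the term test.
At x = -29: the terms have absolute value of order n³, which does not tend to 0, so the series diverges by the divergence test.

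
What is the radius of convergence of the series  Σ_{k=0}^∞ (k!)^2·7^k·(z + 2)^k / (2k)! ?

R = 4/7

Ratio test: |a_{k+1}/a_k| = (k+1)²/[(2k+1)·(2k+2)] · 7 → 7/4 as k → ∞.
The series converges when 7/4 · |z + 2| < 1, giving R = 4/7.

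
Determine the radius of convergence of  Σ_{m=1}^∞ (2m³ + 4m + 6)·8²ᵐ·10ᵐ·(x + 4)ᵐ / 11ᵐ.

By the ratio test, |a_{m+1}/a_m| = [(2(m+1)³ + 4(m+1) + 6)/(2m³ + 4m + 6)] · 64·10/11 → 640/11.
Thus R = 1/(640/11) = 11/640.

R = 11/640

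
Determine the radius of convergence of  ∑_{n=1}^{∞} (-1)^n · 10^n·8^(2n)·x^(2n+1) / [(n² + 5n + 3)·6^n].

R = √15/40

Apply the ratio test: |a_{n+1}| / |a_n| = [(n² + 5n + 3)/((n+1)² + 5(n+1) + 3)] · 10·64/6, which tends to 320/3 as n → ∞.
Successive powers of x differ by 2, so the series converges when |x|² · 320/3 < 1, i.e. |x| < √(3/320). So R = √15/40.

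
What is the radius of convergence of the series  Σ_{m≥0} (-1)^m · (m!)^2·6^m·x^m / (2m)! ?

The ratio of consecutive coefficients is (m+1)²/[(2m+1)·(2m+2)] · 6 → 3/2.
The series converges when 3/2 · |x| < 1, giving R = 2/3.

R = 2/3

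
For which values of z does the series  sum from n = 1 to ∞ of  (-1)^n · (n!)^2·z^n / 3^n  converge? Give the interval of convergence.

The ratio of consecutive coefficients is (n+1)² · 1/3 → ∞.
The ratio grows without bound, so the series diverges whenever z ≠ 0; it converges only at z = 0. R = 0.

{0}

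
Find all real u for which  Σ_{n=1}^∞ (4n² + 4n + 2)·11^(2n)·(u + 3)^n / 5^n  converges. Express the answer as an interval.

(-368/121, -358/121)

By the ratio test, |a_{n+1}/a_n| = [(4(n+1)² + 4(n+1) + 2)/(4n² + 4n + 2)] · 121/5 → 121/5.
Thus R = 1/(121/5) = 5/121.
When u = -358/121, the n-th term does not approach 0; divergence by the term test.
Check u = -368/121: the n-th term does not approach 0; divergence by the term test.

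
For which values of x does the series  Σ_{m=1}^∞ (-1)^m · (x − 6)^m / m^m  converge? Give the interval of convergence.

(−∞, ∞)

By the Cauchy root test, |a_m|^(1/m) = 1/m → 0.
The limit is 0 for every x, so R = ∞.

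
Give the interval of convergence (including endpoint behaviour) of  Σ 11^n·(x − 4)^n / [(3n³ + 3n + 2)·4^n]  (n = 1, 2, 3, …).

[40/11, 48/11]

By the ratio test, |a_{n+1}/a_n| = [(3n³ + 3n + 2)/(3(n+1)³ + 3(n+1) + 2)] · 11/4 → 11/4.
Convergence for |x − 4| · 11/4 < 1, i.e. |x − 4| < 4/11. So R = 4/11.
When x = 48/11, absolute convergence follows by limit comparison with Σ 1/n³.
Check x = 40/11: the terms are on the order of 1/n³, so the series converges absolutely by comparison with the p-series (p = 3 > 1).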